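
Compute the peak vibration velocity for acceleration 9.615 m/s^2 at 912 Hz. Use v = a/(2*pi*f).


omega = 2*pi*f = 2*pi*912 = 5730.27 rad/s
v = a / omega = 9.615 / 5730.27 = 0.0016779 m/s


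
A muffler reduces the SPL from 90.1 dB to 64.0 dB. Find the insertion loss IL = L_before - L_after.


Insertion loss = SPL without muffler - SPL with muffler
IL = 90.1 - 64.0 = 26.1 dB


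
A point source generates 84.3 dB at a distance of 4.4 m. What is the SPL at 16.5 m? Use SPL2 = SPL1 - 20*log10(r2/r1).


r2/r1 = 16.5/4.4 = 3.75
Correction = 20*log10(3.75) = 11.4806 dB
SPL2 = 84.3 - 11.4806 = 72.819 dB


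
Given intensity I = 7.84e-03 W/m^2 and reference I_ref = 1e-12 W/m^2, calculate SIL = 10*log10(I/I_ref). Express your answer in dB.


I / I_ref = 7.84e-03 / 1e-12 = 7.84e+09
SIL = 10 * log10(7.84e+09) = 98.943 dB


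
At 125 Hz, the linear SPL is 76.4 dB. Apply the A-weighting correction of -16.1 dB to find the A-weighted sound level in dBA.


A-weighting table: 125 Hz -> -16.1 dB correction
SPL_A = SPL + correction = 76.4 + (-16.1) = 60.3 dBA


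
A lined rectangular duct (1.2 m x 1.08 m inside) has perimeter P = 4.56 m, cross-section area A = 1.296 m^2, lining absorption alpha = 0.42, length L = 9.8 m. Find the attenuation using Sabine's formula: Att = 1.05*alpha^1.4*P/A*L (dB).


alpha^1.4 = 0.42^1.4 = 0.296858
Attenuation rate = 1.05 * alpha^1.4 * P / A
= 1.05 * 0.296858 * 4.56 / 1.296 = 1.09673 dB/m
Total Att = 1.09673 * 9.8 = 10.748 dB


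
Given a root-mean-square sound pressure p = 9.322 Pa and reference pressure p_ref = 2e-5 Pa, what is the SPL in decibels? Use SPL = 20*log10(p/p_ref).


p / p_ref = 9.322 / 2e-5 = 466100
SPL = 20 * log10(466100) = 113.37 dB


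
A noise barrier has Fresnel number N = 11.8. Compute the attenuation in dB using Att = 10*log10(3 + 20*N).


3 + 20*N = 3 + 20*11.8 = 239
Att = 10*log10(239) = 23.784 dB


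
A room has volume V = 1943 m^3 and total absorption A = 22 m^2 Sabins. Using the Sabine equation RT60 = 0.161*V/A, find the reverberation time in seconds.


RT60 = 0.161 * 1943 / 22 = 14.219 s


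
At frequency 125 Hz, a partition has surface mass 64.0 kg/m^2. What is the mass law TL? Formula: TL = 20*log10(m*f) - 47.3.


m * f = 64.0 * 125 = 8000
20*log10(8000) = 78.0618 dB
TL = 78.0618 - 47.3 = 30.762 dB


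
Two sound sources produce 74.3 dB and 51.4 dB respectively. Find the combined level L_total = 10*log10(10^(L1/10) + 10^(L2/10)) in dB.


10^(74.3/10) = 2.69153e+07
10^(51.4/10) = 138038
Sum = 2.69153e+07 + 138038 = 2.70533e+07
L_total = 10*log10(2.70533e+07) = 74.322 dB


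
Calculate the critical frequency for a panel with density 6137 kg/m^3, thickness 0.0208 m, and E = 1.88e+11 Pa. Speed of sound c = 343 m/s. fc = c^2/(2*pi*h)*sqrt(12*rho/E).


12*rho/E = 12*6137/1.88e+11 = 3.91723e-07
sqrt(12*rho/E) = sqrt(3.91723e-07) = 0.000625878
c^2/(2*pi*h) = 343^2/(2*pi*0.0208) = 900212
fc = 900212 * 0.000625878 = 563.42 Hz


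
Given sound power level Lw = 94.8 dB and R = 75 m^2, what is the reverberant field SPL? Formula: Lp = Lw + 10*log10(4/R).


4/R = 4/75 = 0.0533333
Lp = 94.8 + 10*log10(0.0533333) = 82.07 dB


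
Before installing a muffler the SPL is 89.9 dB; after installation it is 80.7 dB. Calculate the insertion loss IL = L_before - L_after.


Insertion loss = SPL without muffler - SPL with muffler
IL = 89.9 - 80.7 = 9.2 dB


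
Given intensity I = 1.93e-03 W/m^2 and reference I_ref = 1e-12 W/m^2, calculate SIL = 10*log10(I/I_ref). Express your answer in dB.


I / I_ref = 1.93e-03 / 1e-12 = 1.93e+09
SIL = 10 * log10(1.93e+09) = 92.856 dB


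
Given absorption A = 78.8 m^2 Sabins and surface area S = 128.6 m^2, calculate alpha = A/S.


Absorption coefficient = absorbed power / incident power
alpha = A / S = 78.8 / 128.6 = 0.61275


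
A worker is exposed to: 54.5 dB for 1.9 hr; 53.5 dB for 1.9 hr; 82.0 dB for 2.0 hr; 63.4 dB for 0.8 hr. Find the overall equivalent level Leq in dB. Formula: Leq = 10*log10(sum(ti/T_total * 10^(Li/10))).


T_total = 1.9 + 1.9 + 2.0 + 0.8 = 6.6 hr
(1.9/6.6) * 10^(54.5/10) = 81135.3
(1.9/6.6) * 10^(53.5/10) = 64448
(2.0/6.6) * 10^(82.0/10) = 4.80271e+07
(0.8/6.6) * 10^(63.4/10) = 265183
Sum = 81135.3 + 64448 + 4.80271e+07 + 265183 = 4.84379e+07
Leq = 10*log10(4.84379e+07) = 76.852 dB


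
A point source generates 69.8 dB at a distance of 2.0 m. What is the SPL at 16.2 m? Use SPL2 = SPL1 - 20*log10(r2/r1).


r2/r1 = 16.2/2.0 = 8.1
Correction = 20*log10(8.1) = 18.1697 dB
SPL2 = 69.8 - 18.1697 = 51.63 dB


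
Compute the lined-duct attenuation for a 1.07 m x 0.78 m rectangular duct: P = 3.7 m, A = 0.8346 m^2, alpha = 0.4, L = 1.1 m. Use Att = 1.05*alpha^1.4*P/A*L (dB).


alpha^1.4 = 0.4^1.4 = 0.277258
Attenuation rate = 1.05 * alpha^1.4 * P / A
= 1.05 * 0.277258 * 3.7 / 0.8346 = 1.29062 dB/m
Total Att = 1.29062 * 1.1 = 1.4197 dB


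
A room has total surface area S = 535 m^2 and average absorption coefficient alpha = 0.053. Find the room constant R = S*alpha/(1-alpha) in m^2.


R = 535 * 0.053 / (1 - 0.053) = 29.942 m^2


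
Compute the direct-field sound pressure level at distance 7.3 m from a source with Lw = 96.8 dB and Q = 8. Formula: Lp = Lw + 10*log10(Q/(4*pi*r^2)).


4*pi*r^2 = 4*pi*7.3^2 = 669.662 m^2
Q / (4*pi*r^2) = 8 / 669.662 = 0.0119463
Lp = 96.8 + 10*log10(0.0119463) = 77.572 dB


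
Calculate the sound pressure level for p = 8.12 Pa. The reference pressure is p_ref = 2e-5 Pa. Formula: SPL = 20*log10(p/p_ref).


p / p_ref = 8.12 / 2e-5 = 406000
SPL = 20 * log10(406000) = 112.17 dB


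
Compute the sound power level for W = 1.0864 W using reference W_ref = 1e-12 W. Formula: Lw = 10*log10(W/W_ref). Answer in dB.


W / W_ref = 1.0864 / 1e-12 = 1.0864e+12
Lw = 10 * log10(1.0864e+12) = 120.36 dB


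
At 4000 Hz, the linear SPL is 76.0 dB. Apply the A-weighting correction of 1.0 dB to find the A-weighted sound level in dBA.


A-weighting table: 4000 Hz -> 1.0 dB correction
SPL_A = SPL + correction = 76.0 + (1.0) = 77 dBA


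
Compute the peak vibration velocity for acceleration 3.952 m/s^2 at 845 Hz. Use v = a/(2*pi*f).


omega = 2*pi*f = 2*pi*845 = 5309.29 rad/s
v = a / omega = 3.952 / 5309.29 = 0.00074436 m/s


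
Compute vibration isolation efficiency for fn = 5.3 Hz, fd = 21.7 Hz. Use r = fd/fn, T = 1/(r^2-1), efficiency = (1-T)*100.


r = 21.7 / 5.3 = 4.09434
r^2 - 1 = 4.09434^2 - 1 = 15.7636
T = 1/15.7636 = 0.0634373
Efficiency = (1 - 0.0634373)*100 = 93.656 %


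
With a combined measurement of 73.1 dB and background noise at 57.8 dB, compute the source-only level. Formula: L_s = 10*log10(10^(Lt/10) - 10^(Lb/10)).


10^(73.1/10) = 2.04174e+07
10^(57.8/10) = 602560
Difference = 2.04174e+07 - 602560 = 1.98148e+07
L_source = 10*log10(1.98148e+07) = 72.97 dB


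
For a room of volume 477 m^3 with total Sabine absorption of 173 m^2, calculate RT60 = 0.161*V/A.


RT60 = 0.161 * 477 / 173 = 0.44391 s


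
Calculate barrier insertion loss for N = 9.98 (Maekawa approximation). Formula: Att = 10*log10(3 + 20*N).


3 + 20*N = 3 + 20*9.98 = 202.6
Att = 10*log10(202.6) = 23.066 dB


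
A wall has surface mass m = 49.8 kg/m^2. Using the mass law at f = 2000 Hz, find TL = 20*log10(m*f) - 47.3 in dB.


m * f = 49.8 * 2000 = 99600
20*log10(99600) = 99.9652 dB
TL = 99.9652 - 47.3 = 52.665 dB


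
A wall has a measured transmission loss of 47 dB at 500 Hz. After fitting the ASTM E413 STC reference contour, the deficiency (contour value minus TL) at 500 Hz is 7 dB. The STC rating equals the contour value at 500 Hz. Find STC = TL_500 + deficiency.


By ASTM E413, STC = value of the fitted reference contour at 500 Hz.
Contour value at 500 Hz = TL_500 + deficiency = 47 + 7 = 54
STC = 54


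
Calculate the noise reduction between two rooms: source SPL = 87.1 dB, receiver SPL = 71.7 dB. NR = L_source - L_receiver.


NR = L_source - L_receiver (difference between source and receiving room levels)
NR = 87.1 - 71.7 = 15.4 dB


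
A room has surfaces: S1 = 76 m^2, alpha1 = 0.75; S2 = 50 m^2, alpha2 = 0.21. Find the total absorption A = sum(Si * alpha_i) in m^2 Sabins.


76 * 0.75 = 57
50 * 0.21 = 10.5
A_total = 57 + 10.5 = 67.5 m^2


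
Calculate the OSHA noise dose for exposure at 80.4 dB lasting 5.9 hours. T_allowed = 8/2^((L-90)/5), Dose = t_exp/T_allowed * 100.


T_allowed = 8 / 2^((80.4 - 90)/5) = 30.2738 hr
Dose = 5.9 / 30.2738 * 100 = 19.489 %


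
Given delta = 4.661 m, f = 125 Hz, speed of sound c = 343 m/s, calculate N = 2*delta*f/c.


N = 2*delta*f/c = 2*delta/lambda, where lambda = c/f
lambda = 343 / 125 = 2.744 m
N = 2 * 4.661 / 2.744 = 3.3972


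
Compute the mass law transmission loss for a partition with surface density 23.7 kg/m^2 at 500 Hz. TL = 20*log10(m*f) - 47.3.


m * f = 23.7 * 500 = 11850
20*log10(11850) = 81.4744 dB
TL = 81.4744 - 47.3 = 34.174 dB


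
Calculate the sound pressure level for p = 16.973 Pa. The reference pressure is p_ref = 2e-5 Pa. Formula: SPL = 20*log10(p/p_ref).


p / p_ref = 16.973 / 2e-5 = 848650
SPL = 20 * log10(848650) = 118.57 dB


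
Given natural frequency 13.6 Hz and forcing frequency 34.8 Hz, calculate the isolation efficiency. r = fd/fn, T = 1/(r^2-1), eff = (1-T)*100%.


r = 34.8 / 13.6 = 2.55882
r^2 - 1 = 2.55882^2 - 1 = 5.54756
T = 1/5.54756 = 0.180259
Efficiency = (1 - 0.180259)*100 = 81.974 %


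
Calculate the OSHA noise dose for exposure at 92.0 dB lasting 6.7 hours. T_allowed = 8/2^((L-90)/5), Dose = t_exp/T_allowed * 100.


T_allowed = 8 / 2^((92.0 - 90)/5) = 6.06287 hr
Dose = 6.7 / 6.06287 * 100 = 110.51 %


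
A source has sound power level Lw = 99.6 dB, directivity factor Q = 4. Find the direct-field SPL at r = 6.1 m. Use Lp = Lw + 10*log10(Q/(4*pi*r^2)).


4*pi*r^2 = 4*pi*6.1^2 = 467.595 m^2
Q / (4*pi*r^2) = 4 / 467.595 = 0.00855441
Lp = 99.6 + 10*log10(0.00855441) = 78.922 dB


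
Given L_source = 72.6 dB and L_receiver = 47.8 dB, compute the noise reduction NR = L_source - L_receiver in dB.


NR = L_source - L_receiver (difference between source and receiving room levels)
NR = 72.6 - 47.8 = 24.8 dB


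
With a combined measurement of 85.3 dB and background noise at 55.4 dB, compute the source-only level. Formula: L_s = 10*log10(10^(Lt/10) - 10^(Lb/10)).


10^(85.3/10) = 3.38844e+08
10^(55.4/10) = 346737
Difference = 3.38844e+08 - 346737 = 3.38497e+08
L_source = 10*log10(3.38497e+08) = 85.296 dB


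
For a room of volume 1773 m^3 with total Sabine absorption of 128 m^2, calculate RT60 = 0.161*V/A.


RT60 = 0.161 * 1773 / 128 = 2.2301 s


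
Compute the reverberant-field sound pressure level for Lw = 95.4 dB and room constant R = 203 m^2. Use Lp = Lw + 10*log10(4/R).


4/R = 4/203 = 0.0197044
Lp = 95.4 + 10*log10(0.0197044) = 78.346 dB


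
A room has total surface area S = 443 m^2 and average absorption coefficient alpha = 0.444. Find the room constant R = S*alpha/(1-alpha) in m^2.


R = 443 * 0.444 / (1 - 0.444) = 353.76 m^2


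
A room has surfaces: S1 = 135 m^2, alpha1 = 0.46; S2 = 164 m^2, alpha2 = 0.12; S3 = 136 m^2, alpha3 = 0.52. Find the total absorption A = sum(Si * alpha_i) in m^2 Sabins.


135 * 0.46 = 62.1
164 * 0.12 = 19.68
136 * 0.52 = 70.72
A_total = 62.1 + 19.68 + 70.72 = 152.5 m^2


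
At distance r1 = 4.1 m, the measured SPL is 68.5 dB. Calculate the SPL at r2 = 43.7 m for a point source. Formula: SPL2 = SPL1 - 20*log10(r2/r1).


r2/r1 = 43.7/4.1 = 10.6585
Correction = 20*log10(10.6585) = 20.5539 dB
SPL2 = 68.5 - 20.5539 = 47.946 dB


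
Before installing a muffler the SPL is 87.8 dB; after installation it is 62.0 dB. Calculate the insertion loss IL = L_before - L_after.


Insertion loss = SPL without muffler - SPL with muffler
IL = 87.8 - 62.0 = 25.8 dB


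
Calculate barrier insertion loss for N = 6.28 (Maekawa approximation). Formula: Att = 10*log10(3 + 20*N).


3 + 20*N = 3 + 20*6.28 = 128.6
Att = 10*log10(128.6) = 21.092 dB


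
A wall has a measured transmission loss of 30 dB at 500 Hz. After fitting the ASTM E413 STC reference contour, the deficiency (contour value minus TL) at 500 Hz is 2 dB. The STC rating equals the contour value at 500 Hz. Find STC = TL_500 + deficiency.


By ASTM E413, STC = value of the fitted reference contour at 500 Hz.
Contour value at 500 Hz = TL_500 + deficiency = 30 + 2 = 32
STC = 32


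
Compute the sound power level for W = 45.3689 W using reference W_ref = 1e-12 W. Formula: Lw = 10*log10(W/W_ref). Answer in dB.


W / W_ref = 45.3689 / 1e-12 = 4.53689e+13
Lw = 10 * log10(4.53689e+13) = 136.57 dB


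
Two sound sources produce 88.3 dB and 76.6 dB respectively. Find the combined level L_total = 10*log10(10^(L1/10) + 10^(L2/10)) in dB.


10^(88.3/10) = 6.76083e+08
10^(76.6/10) = 4.57088e+07
Sum = 6.76083e+08 + 4.57088e+07 = 7.21792e+08
L_total = 10*log10(7.21792e+08) = 88.584 dB


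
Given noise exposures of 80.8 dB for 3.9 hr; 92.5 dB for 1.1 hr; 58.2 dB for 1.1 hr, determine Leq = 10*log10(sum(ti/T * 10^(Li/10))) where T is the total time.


T_total = 3.9 + 1.1 + 1.1 = 6.1 hr
(3.9/6.1) * 10^(80.8/10) = 7.68661e+07
(1.1/6.1) * 10^(92.5/10) = 3.20673e+08
(1.1/6.1) * 10^(58.2/10) = 119141
Sum = 7.68661e+07 + 3.20673e+08 + 119141 = 3.97658e+08
Leq = 10*log10(3.97658e+08) = 85.995 dB


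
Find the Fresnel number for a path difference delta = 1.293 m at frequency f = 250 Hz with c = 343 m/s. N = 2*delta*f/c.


N = 2*delta*f/c = 2*delta/lambda, where lambda = c/f
lambda = 343 / 250 = 1.372 m
N = 2 * 1.293 / 1.372 = 1.8848


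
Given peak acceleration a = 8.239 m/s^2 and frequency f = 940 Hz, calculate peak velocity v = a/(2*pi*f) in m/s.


omega = 2*pi*f = 2*pi*940 = 5906.19 rad/s
v = a / omega = 8.239 / 5906.19 = 0.001395 m/s


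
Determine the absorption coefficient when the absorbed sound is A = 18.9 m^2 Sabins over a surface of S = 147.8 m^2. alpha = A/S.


Absorption coefficient = absorbed power / incident power
alpha = A / S = 18.9 / 147.8 = 0.12788


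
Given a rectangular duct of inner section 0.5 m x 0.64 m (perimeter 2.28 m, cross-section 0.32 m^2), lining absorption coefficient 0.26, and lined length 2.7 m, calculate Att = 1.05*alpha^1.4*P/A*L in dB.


alpha^1.4 = 0.26^1.4 = 0.151692
Attenuation rate = 1.05 * alpha^1.4 * P / A
= 1.05 * 0.151692 * 2.28 / 0.32 = 1.13485 dB/m
Total Att = 1.13485 * 2.7 = 3.0641 dB


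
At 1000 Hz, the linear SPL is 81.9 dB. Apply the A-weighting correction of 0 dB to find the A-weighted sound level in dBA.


A-weighting table: 1000 Hz -> 0 dB correction
SPL_A = SPL + correction = 81.9 + (0) = 81.9 dBA


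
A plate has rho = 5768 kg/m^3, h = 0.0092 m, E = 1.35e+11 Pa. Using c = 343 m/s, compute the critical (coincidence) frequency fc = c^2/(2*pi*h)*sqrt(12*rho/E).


12*rho/E = 12*5768/1.35e+11 = 5.12711e-07
sqrt(12*rho/E) = sqrt(5.12711e-07) = 0.000716038
c^2/(2*pi*h) = 343^2/(2*pi*0.0092) = 2.03526e+06
fc = 2.03526e+06 * 0.000716038 = 1457.3 Hz


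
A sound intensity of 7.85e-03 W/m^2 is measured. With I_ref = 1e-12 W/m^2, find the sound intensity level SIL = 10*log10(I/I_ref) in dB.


I / I_ref = 7.85e-03 / 1e-12 = 7.85e+09
SIL = 10 * log10(7.85e+09) = 98.949 dB


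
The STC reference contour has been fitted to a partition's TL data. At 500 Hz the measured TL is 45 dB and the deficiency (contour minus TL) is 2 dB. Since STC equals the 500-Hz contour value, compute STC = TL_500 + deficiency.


By ASTM E413, STC = value of the fitted reference contour at 500 Hz.
Contour value at 500 Hz = TL_500 + deficiency = 45 + 2 = 47
STC = 47


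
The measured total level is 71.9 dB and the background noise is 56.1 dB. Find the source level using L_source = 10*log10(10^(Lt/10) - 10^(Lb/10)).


10^(71.9/10) = 1.54882e+07
10^(56.1/10) = 407380
Difference = 1.54882e+07 - 407380 = 1.50808e+07
L_source = 10*log10(1.50808e+07) = 71.784 dB


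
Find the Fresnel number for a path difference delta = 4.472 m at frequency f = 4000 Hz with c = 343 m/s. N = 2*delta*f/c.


N = 2*delta*f/c = 2*delta/lambda, where lambda = c/f
lambda = 343 / 4000 = 0.08575 m
N = 2 * 4.472 / 0.08575 = 104.3


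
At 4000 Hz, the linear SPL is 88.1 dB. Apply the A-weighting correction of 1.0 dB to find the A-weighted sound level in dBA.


A-weighting table: 4000 Hz -> 1.0 dB correction
SPL_A = SPL + correction = 88.1 + (1.0) = 89.1 dBA


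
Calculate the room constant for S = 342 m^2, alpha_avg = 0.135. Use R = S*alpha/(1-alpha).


R = 342 * 0.135 / (1 - 0.135) = 53.376 m^2


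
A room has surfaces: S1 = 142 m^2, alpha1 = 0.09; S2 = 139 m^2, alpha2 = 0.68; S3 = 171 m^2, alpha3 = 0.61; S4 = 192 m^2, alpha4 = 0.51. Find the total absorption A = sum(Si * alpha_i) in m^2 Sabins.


142 * 0.09 = 12.78
139 * 0.68 = 94.52
171 * 0.61 = 104.31
192 * 0.51 = 97.92
A_total = 12.78 + 94.52 + 104.31 + 97.92 = 309.53 m^2


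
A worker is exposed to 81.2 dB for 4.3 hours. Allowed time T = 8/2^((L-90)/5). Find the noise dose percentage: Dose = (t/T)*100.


T_allowed = 8 / 2^((81.2 - 90)/5) = 27.0958 hr
Dose = 4.3 / 27.0958 * 100 = 15.87 %


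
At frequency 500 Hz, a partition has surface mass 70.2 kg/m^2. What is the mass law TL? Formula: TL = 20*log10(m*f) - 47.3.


m * f = 70.2 * 500 = 35100
20*log10(35100) = 90.9061 dB
TL = 90.9061 - 47.3 = 43.606 dB


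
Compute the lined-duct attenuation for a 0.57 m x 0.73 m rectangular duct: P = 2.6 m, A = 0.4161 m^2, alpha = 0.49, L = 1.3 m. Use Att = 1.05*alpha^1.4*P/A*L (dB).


alpha^1.4 = 0.49^1.4 = 0.368362
Attenuation rate = 1.05 * alpha^1.4 * P / A
= 1.05 * 0.368362 * 2.6 / 0.4161 = 2.41679 dB/m
Total Att = 2.41679 * 1.3 = 3.1418 dB


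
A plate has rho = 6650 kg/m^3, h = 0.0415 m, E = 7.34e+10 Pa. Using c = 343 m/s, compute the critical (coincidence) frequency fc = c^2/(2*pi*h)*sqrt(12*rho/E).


12*rho/E = 12*6650/7.34e+10 = 1.08719e-06
sqrt(12*rho/E) = sqrt(1.08719e-06) = 0.00104268
c^2/(2*pi*h) = 343^2/(2*pi*0.0415) = 451191
fc = 451191 * 0.00104268 = 470.45 Hz


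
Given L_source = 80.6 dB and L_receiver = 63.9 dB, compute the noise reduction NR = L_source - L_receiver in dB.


NR = L_source - L_receiver (difference between source and receiving room levels)
NR = 80.6 - 63.9 = 16.7 dB


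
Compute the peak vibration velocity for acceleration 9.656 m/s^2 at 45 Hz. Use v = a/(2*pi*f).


omega = 2*pi*f = 2*pi*45 = 282.743 rad/s
v = a / omega = 9.656 / 282.743 = 0.034151 m/s


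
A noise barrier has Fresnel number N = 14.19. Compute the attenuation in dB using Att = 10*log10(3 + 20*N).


3 + 20*N = 3 + 20*14.19 = 286.8
Att = 10*log10(286.8) = 24.576 dB


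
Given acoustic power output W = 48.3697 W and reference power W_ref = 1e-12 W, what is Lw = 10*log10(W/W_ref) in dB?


W / W_ref = 48.3697 / 1e-12 = 4.83697e+13
Lw = 10 * log10(4.83697e+13) = 136.85 dB


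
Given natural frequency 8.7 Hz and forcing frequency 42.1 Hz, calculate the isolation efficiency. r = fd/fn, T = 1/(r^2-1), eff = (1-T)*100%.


r = 42.1 / 8.7 = 4.83908
r^2 - 1 = 4.83908^2 - 1 = 22.4167
T = 1/22.4167 = 0.0446096
Efficiency = (1 - 0.0446096)*100 = 95.539 %


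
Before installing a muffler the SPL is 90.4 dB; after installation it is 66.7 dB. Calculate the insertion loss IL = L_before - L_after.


Insertion loss = SPL without muffler - SPL with muffler
IL = 90.4 - 66.7 = 23.7 dB


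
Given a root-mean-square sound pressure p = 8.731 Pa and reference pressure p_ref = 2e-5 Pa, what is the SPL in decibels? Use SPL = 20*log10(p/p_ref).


p / p_ref = 8.731 / 2e-5 = 436550
SPL = 20 * log10(436550) = 112.8 dB


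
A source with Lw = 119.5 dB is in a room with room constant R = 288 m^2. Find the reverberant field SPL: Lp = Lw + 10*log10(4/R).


4/R = 4/288 = 0.0138889
Lp = 119.5 + 10*log10(0.0138889) = 100.93 dB


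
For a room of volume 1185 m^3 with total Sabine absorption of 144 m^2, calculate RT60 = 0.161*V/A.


RT60 = 0.161 * 1185 / 144 = 1.3249 s


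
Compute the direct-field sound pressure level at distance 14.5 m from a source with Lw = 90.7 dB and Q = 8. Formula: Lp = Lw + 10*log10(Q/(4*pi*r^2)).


4*pi*r^2 = 4*pi*14.5^2 = 2642.08 m^2
Q / (4*pi*r^2) = 8 / 2642.08 = 0.00302792
Lp = 90.7 + 10*log10(0.00302792) = 65.511 dB


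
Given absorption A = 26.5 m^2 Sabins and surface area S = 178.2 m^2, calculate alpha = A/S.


Absorption coefficient = absorbed power / incident power
alpha = A / S = 26.5 / 178.2 = 0.14871


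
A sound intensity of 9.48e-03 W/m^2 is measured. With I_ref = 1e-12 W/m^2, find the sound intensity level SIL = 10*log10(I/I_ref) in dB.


I / I_ref = 9.48e-03 / 1e-12 = 9.48e+09
SIL = 10 * log10(9.48e+09) = 99.768 dB


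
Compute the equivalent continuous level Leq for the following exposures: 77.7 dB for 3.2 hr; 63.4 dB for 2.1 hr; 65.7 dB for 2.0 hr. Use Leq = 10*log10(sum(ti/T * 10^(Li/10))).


T_total = 3.2 + 2.1 + 2.0 = 7.3 hr
(3.2/7.3) * 10^(77.7/10) = 2.58123e+07
(2.1/7.3) * 10^(63.4/10) = 629356
(2.0/7.3) * 10^(65.7/10) = 1.0179e+06
Sum = 2.58123e+07 + 629356 + 1.0179e+06 = 2.74596e+07
Leq = 10*log10(2.74596e+07) = 74.387 dB


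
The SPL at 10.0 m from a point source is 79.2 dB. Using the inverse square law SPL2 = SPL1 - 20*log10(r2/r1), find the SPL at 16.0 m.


r2/r1 = 16.0/10.0 = 1.6
Correction = 20*log10(1.6) = 4.0824 dB
SPL2 = 79.2 - 4.0824 = 75.118 dB


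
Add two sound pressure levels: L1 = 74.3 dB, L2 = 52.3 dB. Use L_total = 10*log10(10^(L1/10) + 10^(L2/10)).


10^(74.3/10) = 2.69153e+07
10^(52.3/10) = 169824
Sum = 2.69153e+07 + 169824 = 2.70851e+07
L_total = 10*log10(2.70851e+07) = 74.327 dB


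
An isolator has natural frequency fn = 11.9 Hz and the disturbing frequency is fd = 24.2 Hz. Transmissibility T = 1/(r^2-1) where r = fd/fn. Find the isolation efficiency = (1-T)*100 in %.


r = 24.2 / 11.9 = 2.03361
r^2 - 1 = 2.03361^2 - 1 = 3.13557
T = 1/3.13557 = 0.318921
Efficiency = (1 - 0.318921)*100 = 68.108 %


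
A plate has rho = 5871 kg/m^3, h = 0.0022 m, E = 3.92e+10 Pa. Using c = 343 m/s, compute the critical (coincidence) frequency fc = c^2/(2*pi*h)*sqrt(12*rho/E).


12*rho/E = 12*5871/3.92e+10 = 1.79724e-06
sqrt(12*rho/E) = sqrt(1.79724e-06) = 0.00134061
c^2/(2*pi*h) = 343^2/(2*pi*0.0022) = 8.5111e+06
fc = 8.5111e+06 * 0.00134061 = 11410 Hz


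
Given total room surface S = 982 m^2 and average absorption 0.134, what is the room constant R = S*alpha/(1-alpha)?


R = 982 * 0.134 / (1 - 0.134) = 151.95 m^2


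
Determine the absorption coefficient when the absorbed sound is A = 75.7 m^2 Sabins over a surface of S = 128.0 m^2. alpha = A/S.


Absorption coefficient = absorbed power / incident power
alpha = A / S = 75.7 / 128.0 = 0.59141


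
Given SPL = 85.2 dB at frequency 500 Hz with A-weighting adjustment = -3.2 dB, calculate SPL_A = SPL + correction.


A-weighting table: 500 Hz -> -3.2 dB correction
SPL_A = SPL + correction = 85.2 + (-3.2) = 82 dBA


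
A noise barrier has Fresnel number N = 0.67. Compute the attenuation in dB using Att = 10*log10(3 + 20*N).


3 + 20*N = 3 + 20*0.67 = 16.4
Att = 10*log10(16.4) = 12.148 dB


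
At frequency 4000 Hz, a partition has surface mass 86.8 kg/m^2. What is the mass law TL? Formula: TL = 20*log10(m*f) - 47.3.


m * f = 86.8 * 4000 = 347200
20*log10(347200) = 110.812 dB
TL = 110.812 - 47.3 = 63.512 dB


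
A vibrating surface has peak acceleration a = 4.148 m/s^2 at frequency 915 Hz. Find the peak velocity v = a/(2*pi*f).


omega = 2*pi*f = 2*pi*915 = 5749.11 rad/s
v = a / omega = 4.148 / 5749.11 = 0.0007215 m/s


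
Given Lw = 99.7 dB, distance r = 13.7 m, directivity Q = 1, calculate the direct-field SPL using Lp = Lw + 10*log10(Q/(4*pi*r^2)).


4*pi*r^2 = 4*pi*13.7^2 = 2358.58 m^2
Q / (4*pi*r^2) = 1 / 2358.58 = 0.000423984
Lp = 99.7 + 10*log10(0.000423984) = 65.973 dB


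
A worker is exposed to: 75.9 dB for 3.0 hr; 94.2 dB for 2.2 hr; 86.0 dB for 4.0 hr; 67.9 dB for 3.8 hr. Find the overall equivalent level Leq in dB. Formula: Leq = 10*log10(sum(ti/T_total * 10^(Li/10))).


T_total = 3.0 + 2.2 + 4.0 + 3.8 = 13.0 hr
(3.0/13.0) * 10^(75.9/10) = 8.97796e+06
(2.2/13.0) * 10^(94.2/10) = 4.45122e+08
(4.0/13.0) * 10^(86.0/10) = 1.22495e+08
(3.8/13.0) * 10^(67.9/10) = 1.80235e+06
Sum = 8.97796e+06 + 4.45122e+08 + 1.22495e+08 + 1.80235e+06 = 5.78397e+08
Leq = 10*log10(5.78397e+08) = 87.622 dB


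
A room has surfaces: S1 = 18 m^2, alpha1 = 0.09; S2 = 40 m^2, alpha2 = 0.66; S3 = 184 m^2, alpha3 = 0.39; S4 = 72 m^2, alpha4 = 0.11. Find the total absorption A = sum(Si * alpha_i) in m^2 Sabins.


18 * 0.09 = 1.62
40 * 0.66 = 26.4
184 * 0.39 = 71.76
72 * 0.11 = 7.92
A_total = 1.62 + 26.4 + 71.76 + 7.92 = 107.7 m^2


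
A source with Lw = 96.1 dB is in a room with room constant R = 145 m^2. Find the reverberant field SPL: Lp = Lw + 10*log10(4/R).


4/R = 4/145 = 0.0275862
Lp = 96.1 + 10*log10(0.0275862) = 80.507 dB


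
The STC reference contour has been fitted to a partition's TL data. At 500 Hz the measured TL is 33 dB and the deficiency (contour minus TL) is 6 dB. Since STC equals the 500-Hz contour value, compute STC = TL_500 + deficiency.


By ASTM E413, STC = value of the fitted reference contour at 500 Hz.
Contour value at 500 Hz = TL_500 + deficiency = 33 + 6 = 39
STC = 39


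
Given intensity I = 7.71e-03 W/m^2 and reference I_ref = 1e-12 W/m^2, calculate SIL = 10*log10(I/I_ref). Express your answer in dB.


I / I_ref = 7.71e-03 / 1e-12 = 7.71e+09
SIL = 10 * log10(7.71e+09) = 98.871 dB


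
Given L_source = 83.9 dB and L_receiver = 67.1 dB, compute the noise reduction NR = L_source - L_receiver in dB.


NR = L_source - L_receiver (difference between source and receiving room levels)
NR = 83.9 - 67.1 = 16.8 dB


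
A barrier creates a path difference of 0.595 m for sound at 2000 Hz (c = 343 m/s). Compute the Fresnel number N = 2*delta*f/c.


N = 2*delta*f/c = 2*delta/lambda, where lambda = c/f
lambda = 343 / 2000 = 0.1715 m
N = 2 * 0.595 / 0.1715 = 6.9388


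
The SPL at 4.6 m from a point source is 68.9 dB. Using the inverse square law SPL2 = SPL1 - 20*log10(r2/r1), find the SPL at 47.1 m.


r2/r1 = 47.1/4.6 = 10.2391
Correction = 20*log10(10.2391) = 20.2052 dB
SPL2 = 68.9 - 20.2052 = 48.695 dB


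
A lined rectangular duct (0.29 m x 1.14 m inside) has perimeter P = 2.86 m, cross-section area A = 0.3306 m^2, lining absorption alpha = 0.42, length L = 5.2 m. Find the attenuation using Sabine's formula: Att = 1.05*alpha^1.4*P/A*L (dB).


alpha^1.4 = 0.42^1.4 = 0.296858
Attenuation rate = 1.05 * alpha^1.4 * P / A
= 1.05 * 0.296858 * 2.86 / 0.3306 = 2.69651 dB/m
Total Att = 2.69651 * 5.2 = 14.022 dB


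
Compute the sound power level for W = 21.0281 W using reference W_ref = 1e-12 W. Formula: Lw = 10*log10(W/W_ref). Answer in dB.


W / W_ref = 21.0281 / 1e-12 = 2.10281e+13
Lw = 10 * log10(2.10281e+13) = 133.23 dB


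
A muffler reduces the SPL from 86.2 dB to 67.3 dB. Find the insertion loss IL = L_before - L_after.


Insertion loss = SPL without muffler - SPL with muffler
IL = 86.2 - 67.3 = 18.9 dB


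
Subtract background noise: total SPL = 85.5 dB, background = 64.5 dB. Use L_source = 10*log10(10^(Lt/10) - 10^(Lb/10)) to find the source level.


10^(85.5/10) = 3.54813e+08
10^(64.5/10) = 2.81838e+06
Difference = 3.54813e+08 - 2.81838e+06 = 3.51995e+08
L_source = 10*log10(3.51995e+08) = 85.465 dB


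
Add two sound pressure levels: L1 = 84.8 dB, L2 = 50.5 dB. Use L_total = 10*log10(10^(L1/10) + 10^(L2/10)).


10^(84.8/10) = 3.01995e+08
10^(50.5/10) = 112202
Sum = 3.01995e+08 + 112202 = 3.02107e+08
L_total = 10*log10(3.02107e+08) = 84.802 dB


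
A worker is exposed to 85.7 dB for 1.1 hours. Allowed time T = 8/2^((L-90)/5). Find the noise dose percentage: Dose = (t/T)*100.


T_allowed = 8 / 2^((85.7 - 90)/5) = 14.5203 hr
Dose = 1.1 / 14.5203 * 100 = 7.5756 %


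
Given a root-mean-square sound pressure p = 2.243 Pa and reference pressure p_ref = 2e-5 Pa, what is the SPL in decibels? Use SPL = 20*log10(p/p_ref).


p / p_ref = 2.243 / 2e-5 = 112150
SPL = 20 * log10(112150) = 101 dB


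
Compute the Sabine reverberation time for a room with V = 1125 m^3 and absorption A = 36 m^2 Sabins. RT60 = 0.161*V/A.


RT60 = 0.161 * 1125 / 36 = 5.0312 s


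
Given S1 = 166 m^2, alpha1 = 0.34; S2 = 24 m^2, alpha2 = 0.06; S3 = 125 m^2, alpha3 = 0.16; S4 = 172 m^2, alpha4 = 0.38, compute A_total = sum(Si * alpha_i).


166 * 0.34 = 56.44
24 * 0.06 = 1.44
125 * 0.16 = 20
172 * 0.38 = 65.36
A_total = 56.44 + 1.44 + 20 + 65.36 = 143.24 m^2


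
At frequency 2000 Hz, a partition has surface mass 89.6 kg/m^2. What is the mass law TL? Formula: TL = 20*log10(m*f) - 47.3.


m * f = 89.6 * 2000 = 179200
20*log10(179200) = 105.067 dB
TL = 105.067 - 47.3 = 57.767 dB


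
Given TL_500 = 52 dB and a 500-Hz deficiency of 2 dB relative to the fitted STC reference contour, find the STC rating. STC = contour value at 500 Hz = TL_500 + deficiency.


By ASTM E413, STC = value of the fitted reference contour at 500 Hz.
Contour value at 500 Hz = TL_500 + deficiency = 52 + 2 = 54
STC = 54


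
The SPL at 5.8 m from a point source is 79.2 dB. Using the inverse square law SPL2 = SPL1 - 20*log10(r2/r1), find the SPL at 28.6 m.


r2/r1 = 28.6/5.8 = 4.93103
Correction = 20*log10(4.93103) = 13.8588 dB
SPL2 = 79.2 - 13.8588 = 65.341 dB


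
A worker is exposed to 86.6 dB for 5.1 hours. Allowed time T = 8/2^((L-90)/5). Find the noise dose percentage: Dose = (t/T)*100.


T_allowed = 8 / 2^((86.6 - 90)/5) = 12.8171 hr
Dose = 5.1 / 12.8171 * 100 = 39.791 %


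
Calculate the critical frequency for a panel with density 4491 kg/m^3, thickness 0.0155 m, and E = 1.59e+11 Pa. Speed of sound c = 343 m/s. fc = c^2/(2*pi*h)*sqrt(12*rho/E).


12*rho/E = 12*4491/1.59e+11 = 3.38943e-07
sqrt(12*rho/E) = sqrt(3.38943e-07) = 0.000582188
c^2/(2*pi*h) = 343^2/(2*pi*0.0155) = 1.20803e+06
fc = 1.20803e+06 * 0.000582188 = 703.3 Hz


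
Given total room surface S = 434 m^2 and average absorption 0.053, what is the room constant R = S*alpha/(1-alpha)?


R = 434 * 0.053 / (1 - 0.053) = 24.289 m^2


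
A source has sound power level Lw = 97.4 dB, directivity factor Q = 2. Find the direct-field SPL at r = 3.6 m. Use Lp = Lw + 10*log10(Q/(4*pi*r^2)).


4*pi*r^2 = 4*pi*3.6^2 = 162.86 m^2
Q / (4*pi*r^2) = 2 / 162.86 = 0.0122805
Lp = 97.4 + 10*log10(0.0122805) = 78.292 dB


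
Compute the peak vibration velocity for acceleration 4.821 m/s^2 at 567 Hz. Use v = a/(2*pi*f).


omega = 2*pi*f = 2*pi*567 = 3562.57 rad/s
v = a / omega = 4.821 / 3562.57 = 0.0013532 m/s


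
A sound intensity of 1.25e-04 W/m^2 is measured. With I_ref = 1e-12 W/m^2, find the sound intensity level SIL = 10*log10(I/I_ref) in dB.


I / I_ref = 1.25e-04 / 1e-12 = 1.25e+08
SIL = 10 * log10(1.25e+08) = 80.969 dB


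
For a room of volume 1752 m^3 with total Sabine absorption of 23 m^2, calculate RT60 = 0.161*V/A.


RT60 = 0.161 * 1752 / 23 = 12.264 s


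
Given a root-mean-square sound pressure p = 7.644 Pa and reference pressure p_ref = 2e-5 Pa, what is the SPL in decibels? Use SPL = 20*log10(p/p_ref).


p / p_ref = 7.644 / 2e-5 = 382200
SPL = 20 * log10(382200) = 111.65 dB


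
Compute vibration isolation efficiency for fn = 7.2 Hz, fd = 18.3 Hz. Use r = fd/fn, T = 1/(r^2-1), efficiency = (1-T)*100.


r = 18.3 / 7.2 = 2.54167
r^2 - 1 = 2.54167^2 - 1 = 5.46009
T = 1/5.46009 = 0.183147
Efficiency = (1 - 0.183147)*100 = 81.685 %


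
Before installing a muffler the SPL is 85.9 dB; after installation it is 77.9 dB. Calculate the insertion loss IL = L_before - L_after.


Insertion loss = SPL without muffler - SPL with muffler
IL = 85.9 - 77.9 = 8 dB


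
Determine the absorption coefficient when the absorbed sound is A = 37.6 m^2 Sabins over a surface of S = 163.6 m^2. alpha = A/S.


Absorption coefficient = absorbed power / incident power
alpha = A / S = 37.6 / 163.6 = 0.22983


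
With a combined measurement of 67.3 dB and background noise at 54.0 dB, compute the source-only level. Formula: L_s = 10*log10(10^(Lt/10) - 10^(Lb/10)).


10^(67.3/10) = 5.37032e+06
10^(54.0/10) = 251189
Difference = 5.37032e+06 - 251189 = 5.11913e+06
L_source = 10*log10(5.11913e+06) = 67.092 dB


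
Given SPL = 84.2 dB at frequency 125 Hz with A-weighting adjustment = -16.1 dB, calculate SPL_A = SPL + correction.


A-weighting table: 125 Hz -> -16.1 dB correction
SPL_A = SPL + correction = 84.2 + (-16.1) = 68.1 dBA


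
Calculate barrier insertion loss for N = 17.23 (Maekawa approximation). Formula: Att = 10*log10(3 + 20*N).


3 + 20*N = 3 + 20*17.23 = 347.6
Att = 10*log10(347.6) = 25.411 dB


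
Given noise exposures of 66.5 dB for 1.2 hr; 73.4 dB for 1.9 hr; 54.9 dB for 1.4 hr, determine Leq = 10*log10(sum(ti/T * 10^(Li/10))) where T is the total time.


T_total = 1.2 + 1.9 + 1.4 = 4.5 hr
(1.2/4.5) * 10^(66.5/10) = 1.19116e+06
(1.9/4.5) * 10^(73.4/10) = 9.23722e+06
(1.4/4.5) * 10^(54.9/10) = 96142.5
Sum = 1.19116e+06 + 9.23722e+06 + 96142.5 = 1.05245e+07
Leq = 10*log10(1.05245e+07) = 70.222 dB


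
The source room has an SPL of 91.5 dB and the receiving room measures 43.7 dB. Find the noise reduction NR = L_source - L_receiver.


NR = L_source - L_receiver (difference between source and receiving room levels)
NR = 91.5 - 43.7 = 47.8 dB


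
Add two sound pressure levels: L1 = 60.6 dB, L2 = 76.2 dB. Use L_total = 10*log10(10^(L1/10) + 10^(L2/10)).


10^(60.6/10) = 1.14815e+06
10^(76.2/10) = 4.16869e+07
Sum = 1.14815e+06 + 4.16869e+07 = 4.2835e+07
L_total = 10*log10(4.2835e+07) = 76.318 dB


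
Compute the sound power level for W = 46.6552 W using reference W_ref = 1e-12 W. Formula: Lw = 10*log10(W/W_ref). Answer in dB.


W / W_ref = 46.6552 / 1e-12 = 4.66552e+13
Lw = 10 * log10(4.66552e+13) = 136.69 dB


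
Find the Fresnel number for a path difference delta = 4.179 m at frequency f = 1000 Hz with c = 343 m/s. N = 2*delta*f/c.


N = 2*delta*f/c = 2*delta/lambda, where lambda = c/f
lambda = 343 / 1000 = 0.343 m
N = 2 * 4.179 / 0.343 = 24.367


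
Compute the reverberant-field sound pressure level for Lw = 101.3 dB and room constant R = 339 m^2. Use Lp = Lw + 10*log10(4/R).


4/R = 4/339 = 0.0117994
Lp = 101.3 + 10*log10(0.0117994) = 82.019 dB


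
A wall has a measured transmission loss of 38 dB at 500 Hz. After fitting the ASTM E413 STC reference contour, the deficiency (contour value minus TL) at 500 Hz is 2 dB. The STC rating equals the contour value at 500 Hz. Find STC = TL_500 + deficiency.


By ASTM E413, STC = value of the fitted reference contour at 500 Hz.
Contour value at 500 Hz = TL_500 + deficiency = 38 + 2 = 40
STC = 40


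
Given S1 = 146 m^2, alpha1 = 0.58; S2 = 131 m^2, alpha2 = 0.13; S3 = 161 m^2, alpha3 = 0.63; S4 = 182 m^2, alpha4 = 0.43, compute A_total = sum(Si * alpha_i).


146 * 0.58 = 84.68
131 * 0.13 = 17.03
161 * 0.63 = 101.43
182 * 0.43 = 78.26
A_total = 84.68 + 17.03 + 101.43 + 78.26 = 281.4 m^2


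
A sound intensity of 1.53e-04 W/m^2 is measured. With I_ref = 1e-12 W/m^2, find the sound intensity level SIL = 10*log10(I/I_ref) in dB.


I / I_ref = 1.53e-04 / 1e-12 = 1.53e+08
SIL = 10 * log10(1.53e+08) = 81.847 dB


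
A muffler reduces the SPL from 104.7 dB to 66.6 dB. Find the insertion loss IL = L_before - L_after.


Insertion loss = SPL without muffler - SPL with muffler
IL = 104.7 - 66.6 = 38.1 dB


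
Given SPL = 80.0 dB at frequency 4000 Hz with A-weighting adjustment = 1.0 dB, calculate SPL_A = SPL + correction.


A-weighting table: 4000 Hz -> 1.0 dB correction
SPL_A = SPL + correction = 80.0 + (1.0) = 81 dBA


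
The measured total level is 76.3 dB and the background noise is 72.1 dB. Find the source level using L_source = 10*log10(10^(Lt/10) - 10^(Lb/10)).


10^(76.3/10) = 4.2658e+07
10^(72.1/10) = 1.62181e+07
Difference = 4.2658e+07 - 1.62181e+07 = 2.64399e+07
L_source = 10*log10(2.64399e+07) = 74.223 dB


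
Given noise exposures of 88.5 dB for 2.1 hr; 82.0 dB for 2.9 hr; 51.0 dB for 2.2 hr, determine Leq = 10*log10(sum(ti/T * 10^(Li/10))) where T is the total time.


T_total = 2.1 + 2.9 + 2.2 = 7.2 hr
(2.1/7.2) * 10^(88.5/10) = 2.06484e+08
(2.9/7.2) * 10^(82.0/10) = 6.3836e+07
(2.2/7.2) * 10^(51.0/10) = 38467.2
Sum = 2.06484e+08 + 6.3836e+07 + 38467.2 = 2.70358e+08
Leq = 10*log10(2.70358e+08) = 84.319 dB


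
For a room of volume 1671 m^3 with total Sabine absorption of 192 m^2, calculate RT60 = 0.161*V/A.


RT60 = 0.161 * 1671 / 192 = 1.4012 s


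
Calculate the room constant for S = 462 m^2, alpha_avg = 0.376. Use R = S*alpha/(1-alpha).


R = 462 * 0.376 / (1 - 0.376) = 278.38 m^2


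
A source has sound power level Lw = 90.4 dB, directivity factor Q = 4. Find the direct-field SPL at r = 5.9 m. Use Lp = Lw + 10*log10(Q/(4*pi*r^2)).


4*pi*r^2 = 4*pi*5.9^2 = 437.435 m^2
Q / (4*pi*r^2) = 4 / 437.435 = 0.00914422
Lp = 90.4 + 10*log10(0.00914422) = 70.011 dB


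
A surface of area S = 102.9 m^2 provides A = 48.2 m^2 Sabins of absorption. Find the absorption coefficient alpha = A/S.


Absorption coefficient = absorbed power / incident power
alpha = A / S = 48.2 / 102.9 = 0.46842


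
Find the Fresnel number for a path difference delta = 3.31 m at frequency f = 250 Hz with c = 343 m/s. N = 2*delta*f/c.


N = 2*delta*f/c = 2*delta/lambda, where lambda = c/f
lambda = 343 / 250 = 1.372 m
N = 2 * 3.31 / 1.372 = 4.8251


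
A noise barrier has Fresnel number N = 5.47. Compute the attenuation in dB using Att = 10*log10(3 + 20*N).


3 + 20*N = 3 + 20*5.47 = 112.4
Att = 10*log10(112.4) = 20.508 dB


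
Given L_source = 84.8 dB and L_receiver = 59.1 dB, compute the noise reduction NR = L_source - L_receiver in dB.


NR = L_source - L_receiver (difference between source and receiving room levels)
NR = 84.8 - 59.1 = 25.7 dB


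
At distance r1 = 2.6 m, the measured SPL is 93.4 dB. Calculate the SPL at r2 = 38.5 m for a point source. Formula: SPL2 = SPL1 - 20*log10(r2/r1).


r2/r1 = 38.5/2.6 = 14.8077
Correction = 20*log10(14.8077) = 23.4098 dB
SPL2 = 93.4 - 23.4098 = 69.99 dB


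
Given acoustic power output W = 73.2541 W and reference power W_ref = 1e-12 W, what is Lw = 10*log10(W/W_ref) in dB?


W / W_ref = 73.2541 / 1e-12 = 7.32541e+13
Lw = 10 * log10(7.32541e+13) = 138.65 dB


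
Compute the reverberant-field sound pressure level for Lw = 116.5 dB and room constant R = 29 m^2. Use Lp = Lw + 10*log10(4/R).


4/R = 4/29 = 0.137931
Lp = 116.5 + 10*log10(0.137931) = 107.9 dB


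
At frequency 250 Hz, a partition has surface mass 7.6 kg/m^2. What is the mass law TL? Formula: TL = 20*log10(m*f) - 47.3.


m * f = 7.6 * 250 = 1900
20*log10(1900) = 65.5751 dB
TL = 65.5751 - 47.3 = 18.275 dB


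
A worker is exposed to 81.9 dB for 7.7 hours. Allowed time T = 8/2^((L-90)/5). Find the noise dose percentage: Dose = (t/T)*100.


T_allowed = 8 / 2^((81.9 - 90)/5) = 24.59 hr
Dose = 7.7 / 24.59 * 100 = 31.314 %


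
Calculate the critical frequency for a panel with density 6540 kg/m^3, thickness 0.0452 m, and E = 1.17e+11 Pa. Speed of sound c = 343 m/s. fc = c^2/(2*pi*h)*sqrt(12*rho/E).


12*rho/E = 12*6540/1.17e+11 = 6.70769e-07
sqrt(12*rho/E) = sqrt(6.70769e-07) = 0.000819005
c^2/(2*pi*h) = 343^2/(2*pi*0.0452) = 414257
fc = 414257 * 0.000819005 = 339.28 Hz


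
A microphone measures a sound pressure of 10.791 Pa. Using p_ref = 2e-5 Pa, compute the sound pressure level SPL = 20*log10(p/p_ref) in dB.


p / p_ref = 10.791 / 2e-5 = 539550
SPL = 20 * log10(539550) = 114.64 dB


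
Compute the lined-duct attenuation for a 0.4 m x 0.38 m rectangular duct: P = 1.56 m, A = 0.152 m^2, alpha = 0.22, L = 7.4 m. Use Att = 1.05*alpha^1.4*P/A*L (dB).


alpha^1.4 = 0.22^1.4 = 0.120058
Attenuation rate = 1.05 * alpha^1.4 * P / A
= 1.05 * 0.120058 * 1.56 / 0.152 = 1.29378 dB/m
Total Att = 1.29378 * 7.4 = 9.574 dB
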